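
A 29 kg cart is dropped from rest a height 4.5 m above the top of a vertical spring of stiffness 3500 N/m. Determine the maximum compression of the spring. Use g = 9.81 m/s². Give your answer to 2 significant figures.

Let x be the compression. The total drop is H + x, and the cart is instantaneously at rest at max compression, so energy conservation gives:
mg(H + x) = ½kx²
½(3500)x² − (29)(9.81)x − (29)(9.81)(4.5) = 0
1750x² − 284.5x − 1280 = 0
x = [284.5 + √(80935 + 8.9614e+06)]/(2 × 1750) = 0.9404 m

x = 0.94 m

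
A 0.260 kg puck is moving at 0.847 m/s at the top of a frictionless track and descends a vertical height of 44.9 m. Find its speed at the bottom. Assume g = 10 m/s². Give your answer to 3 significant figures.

v = 30.0 m/s

By conservation of mechanical energy, ½mv₀² + mgh = ½mv²
v² = v₀² + 2gh = (0.847)² + 2(10)(44.9) = 898.72
v = √898.72 = 29.98 m/s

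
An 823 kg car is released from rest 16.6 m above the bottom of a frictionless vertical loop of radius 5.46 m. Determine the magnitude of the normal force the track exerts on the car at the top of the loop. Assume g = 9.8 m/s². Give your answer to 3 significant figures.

N = 8720 N

Energy from release to top (height 2r): mgh = ½mv_top² + mg(2r)
v_top² = 2g(h − 2r) = 2(9.8)(16.6 − 10.92) = 111.33 m²/s²
At the top, both N and weight point toward the centre: N + mg = mv_top²/r
N = m(v_top²/r − g) = 823(111.33/5.46 − 9.8) = 8715 N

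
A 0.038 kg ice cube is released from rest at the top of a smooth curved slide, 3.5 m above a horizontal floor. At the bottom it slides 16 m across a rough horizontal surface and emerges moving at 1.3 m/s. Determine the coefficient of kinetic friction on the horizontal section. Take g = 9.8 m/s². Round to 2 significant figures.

μ_k = 0.21

Energy bookkeeping (friction removes W_f = μ_k N d):
mgh = ½mv² + μ_k m g d
mgh = 1.3034 J; ½mv² = 0.032110 J
W_f = 1.3034 − 0.032110 = 1.271 J
μ_k = W_f/(mg·d) = 1.271/(0.3724 × 16) = 0.2134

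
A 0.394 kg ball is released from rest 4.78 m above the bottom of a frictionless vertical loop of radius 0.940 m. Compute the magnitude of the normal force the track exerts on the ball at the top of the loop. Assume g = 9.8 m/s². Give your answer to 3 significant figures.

N = 20.0 N

Energy from release to top (height 2r): mgh = ½mv_top² + mg(2r)
v_top² = 2g(h − 2r) = 2(9.8)(4.78 − 1.880) = 56.840 m²/s²
At the top, both N and weight point toward the centre: N + mg = mv_top²/r
N = m(v_top²/r − g) = 0.394(56.840/0.940 − 9.8) = 19.96 N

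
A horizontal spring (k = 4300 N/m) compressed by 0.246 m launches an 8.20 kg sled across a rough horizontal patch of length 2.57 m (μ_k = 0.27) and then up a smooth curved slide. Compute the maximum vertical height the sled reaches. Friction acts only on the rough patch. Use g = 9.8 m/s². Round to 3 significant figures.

h = 0.925 m

Spring energy: E₀ = ½kx² = ½(4300)(0.246)² = 130.11 J
Friction: W_f = μ_k mg d = (0.27)(8.20)(9.8)(2.57) = 55.76 J
Energy at base of ramp: E = 130.11 − 55.76 = 74.348 J
At max height all remaining energy is PE: mgh = E ⇒ h = E/(mg) = 74.348/(8.20 × 9.8) = 0.9252 m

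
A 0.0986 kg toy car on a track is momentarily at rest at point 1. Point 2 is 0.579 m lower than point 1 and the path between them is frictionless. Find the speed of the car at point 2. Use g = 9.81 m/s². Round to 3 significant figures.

Equating total energy at the two states: mgh = ½mv²
The mass cancels from both sides.
v = √(2gh) = √(2 × 9.81 × 0.579) = √11.360 = 3.370 m/s

v = 3.37 m/s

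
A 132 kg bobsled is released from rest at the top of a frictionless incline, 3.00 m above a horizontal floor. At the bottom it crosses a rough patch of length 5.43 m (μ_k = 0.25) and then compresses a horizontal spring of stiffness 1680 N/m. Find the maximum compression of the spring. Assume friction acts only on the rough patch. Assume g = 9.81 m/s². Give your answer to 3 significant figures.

x = 1.59 m

Initial energy: E₁ = mgh = (132)(9.81)(3.00) = 3884.8 J
Friction removes W_f = μ_k mg d = (0.25)(132)(9.81)(5.43) = 1758 J
Energy reaching the spring: E = 3884.8 − 1758 = 2126.9 J
At max compression ½kx² = E ⇒ x = √(2E/k) = √(2 × 2126.9/1680) = 1.591 m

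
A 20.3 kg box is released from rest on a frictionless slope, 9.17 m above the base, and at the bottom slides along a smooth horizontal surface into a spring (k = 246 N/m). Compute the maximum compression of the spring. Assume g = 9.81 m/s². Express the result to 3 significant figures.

x = 3.85 m

Gravitational PE at the top equals spring PE at max compression: mgh = ½kx²
x = √(2mgh/k) = √(2 × 20.3 × 9.81 × 9.17 / 246) = 3.853 m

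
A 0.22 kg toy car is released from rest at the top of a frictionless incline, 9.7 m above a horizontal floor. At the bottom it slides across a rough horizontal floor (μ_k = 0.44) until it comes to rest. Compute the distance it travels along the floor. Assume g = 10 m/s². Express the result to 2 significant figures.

Energy at the top = energy at the end + work done against friction:
At rest all PE has been dissipated by friction: mgh = μ_k m g d
d = h/μ_k = 9.7/0.44 = 22.05 m

d = 22 m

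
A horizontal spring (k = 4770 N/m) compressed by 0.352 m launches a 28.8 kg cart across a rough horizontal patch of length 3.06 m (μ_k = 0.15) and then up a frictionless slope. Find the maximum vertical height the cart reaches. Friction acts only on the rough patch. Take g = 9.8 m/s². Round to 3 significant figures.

Spring energy: E₀ = ½kx² = ½(4770)(0.352)² = 295.51 J
Friction: W_f = μ_k mg d = (0.15)(28.8)(9.8)(3.06) = 129.5 J
Energy at base of ramp: E = 295.51 − 129.5 = 165.96 J
At max height all remaining energy is PE: mgh = E ⇒ h = E/(mg) = 165.96/(28.8 × 9.8) = 0.5880 m

h = 0.588 m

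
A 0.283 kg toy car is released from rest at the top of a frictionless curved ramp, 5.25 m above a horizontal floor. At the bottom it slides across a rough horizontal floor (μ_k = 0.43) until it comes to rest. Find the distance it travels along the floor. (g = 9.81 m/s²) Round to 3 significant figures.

d = 12.2 m

Applying the work–energy principle:
At rest all PE has been dissipated by friction: mgh = μ_k m g d
d = h/μ_k = 5.25/0.43 = 12.21 m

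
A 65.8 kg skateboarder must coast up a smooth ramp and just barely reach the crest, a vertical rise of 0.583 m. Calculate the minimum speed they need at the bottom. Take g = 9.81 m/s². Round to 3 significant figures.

At the top they are momentarily at rest, so all KE converts to PE: ½mv² = mgh
v = √(2gh) = √(2 × 9.81 × 0.583) = 3.382 m/s

v = 3.38 m/s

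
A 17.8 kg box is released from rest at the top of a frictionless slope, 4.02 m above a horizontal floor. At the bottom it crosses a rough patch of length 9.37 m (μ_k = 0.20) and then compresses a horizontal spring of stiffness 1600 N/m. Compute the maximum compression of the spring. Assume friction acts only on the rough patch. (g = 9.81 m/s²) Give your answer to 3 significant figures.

Initial energy: E₁ = mgh = (17.8)(9.81)(4.02) = 701.96 J
Friction removes W_f = μ_k mg d = (0.20)(17.8)(9.81)(9.37) = 327.2 J
Energy reaching the spring: E = 701.96 − 327.2 = 374.73 J
At max compression ½kx² = E ⇒ x = √(2E/k) = √(2 × 374.73/1600) = 0.6844 m

x = 0.684 m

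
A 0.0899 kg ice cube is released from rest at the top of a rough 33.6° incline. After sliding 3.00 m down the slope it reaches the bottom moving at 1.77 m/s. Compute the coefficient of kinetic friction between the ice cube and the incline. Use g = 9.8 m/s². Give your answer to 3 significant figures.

μ_k = 0.600

mgh = ½mv² + μ_k (mg cosθ) L, with h = L sinθ
mgL sinθ = 1.4626 J; ½mv² = 0.14082 J
W_f = 1.4626 − 0.14082 = 1.322 J
μ_k = W_f/(mg cosθ · L) = 1.322/(0.7338 × 3.00) = 0.6004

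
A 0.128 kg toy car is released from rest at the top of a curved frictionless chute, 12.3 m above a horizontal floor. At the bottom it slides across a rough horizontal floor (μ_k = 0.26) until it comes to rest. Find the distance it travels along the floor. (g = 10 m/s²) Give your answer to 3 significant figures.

Energy bookkeeping (friction removes W_f = μ_k N d):
At rest all PE has been dissipated by friction: mgh = μ_k m g d
d = h/μ_k = 12.3/0.26 = 47.31 m

d = 47.3 m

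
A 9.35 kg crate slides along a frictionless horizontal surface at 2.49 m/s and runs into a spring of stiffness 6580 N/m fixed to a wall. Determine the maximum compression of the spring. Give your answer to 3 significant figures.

Conservation of energy between contact and max compression: ½mv² = ½kx²
x = v√(m/k) = 2.49 × √(9.35/6580) = 0.09386 m

x = 0.0939 m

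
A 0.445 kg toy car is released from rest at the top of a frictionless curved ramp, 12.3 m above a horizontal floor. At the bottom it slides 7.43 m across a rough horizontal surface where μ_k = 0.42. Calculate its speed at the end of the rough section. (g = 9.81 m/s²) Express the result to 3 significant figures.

Applying the work–energy principle:
mgh = ½mv² + μ_k m g d
W_f = μ_k mg d = (0.42)(0.445)(9.81)(7.43) = 13.62 J
½mv² = mgh − W_f = 53.695 − 13.62 = 40.072 J
v = √(2 × 40.072/0.445) = 13.42 m/s

v = 13.4 m/s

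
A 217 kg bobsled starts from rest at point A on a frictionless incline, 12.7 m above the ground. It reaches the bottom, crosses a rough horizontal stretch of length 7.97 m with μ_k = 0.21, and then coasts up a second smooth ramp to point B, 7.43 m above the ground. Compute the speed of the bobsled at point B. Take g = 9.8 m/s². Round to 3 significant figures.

Energy at A: mgh₁ = (217)(9.8)(12.7) = 27008 J
Friction loss: W_f = μ_k mg d = 3559 J
At B: ½mv² + mgh₂ = mgh₁ − W_f
½mv² = 27008 − 3559 − 15801 = 7647.9 J
v = √(2 × 7647.9/217) = 8.396 m/s

v = 8.40 m/s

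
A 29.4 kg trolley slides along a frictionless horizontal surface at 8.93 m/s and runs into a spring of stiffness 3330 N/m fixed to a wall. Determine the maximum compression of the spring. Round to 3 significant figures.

x = 0.839 m

Conservation of energy between contact and max compression: ½mv² = ½kx²
x = v√(m/k) = 8.93 × √(29.4/3330) = 0.8391 m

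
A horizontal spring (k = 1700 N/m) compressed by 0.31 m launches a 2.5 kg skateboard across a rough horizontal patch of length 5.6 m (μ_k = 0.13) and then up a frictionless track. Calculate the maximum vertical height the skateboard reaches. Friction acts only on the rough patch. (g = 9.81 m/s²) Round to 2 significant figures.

Spring energy: E₀ = ½kx² = ½(1700)(0.31)² = 81.685 J
Friction: W_f = μ_k mg d = (0.13)(2.5)(9.81)(5.6) = 17.85 J
Energy at base of ramp: E = 81.685 − 17.85 = 63.831 J
At max height all remaining energy is PE: mgh = E ⇒ h = E/(mg) = 63.831/(2.5 × 9.81) = 2.603 m

h = 2.6 m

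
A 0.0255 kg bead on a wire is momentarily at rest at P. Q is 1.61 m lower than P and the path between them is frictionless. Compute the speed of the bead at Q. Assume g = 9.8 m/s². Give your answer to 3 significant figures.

v = 5.62 m/s

Equating total energy at the two states: mgh = ½mv²
v = √(2gh) = √(2 × 9.8 × 1.61) = √31.556 = 5.617 m/s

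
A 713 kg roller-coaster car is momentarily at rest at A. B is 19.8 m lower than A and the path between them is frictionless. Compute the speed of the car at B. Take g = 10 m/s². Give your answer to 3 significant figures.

v = 19.9 m/s

Mechanical energy is conserved (no friction): mgh = ½mv²
v = √(2gh) = √(2 × 10 × 19.8) = √396.00 = 19.90 m/s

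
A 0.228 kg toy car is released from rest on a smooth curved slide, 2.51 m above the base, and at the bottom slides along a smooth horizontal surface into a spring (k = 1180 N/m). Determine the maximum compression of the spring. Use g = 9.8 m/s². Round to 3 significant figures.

x = 0.0975 m

At max compression the car is momentarily at rest: mgh = ½kx²
x = √(2mgh/k) = √(2 × 0.228 × 9.8 × 2.51 / 1180) = 0.09750 m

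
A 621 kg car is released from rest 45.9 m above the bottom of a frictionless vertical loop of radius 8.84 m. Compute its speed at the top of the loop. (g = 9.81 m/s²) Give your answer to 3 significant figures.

Energy conservation: mgh = ½mv_top² + mg(2r)
v_top² = 2g(h − 2r) = 2(9.81)(45.9 − 17.68) = 553.7
v_top = 23.53 m/s

v = 23.5 m/s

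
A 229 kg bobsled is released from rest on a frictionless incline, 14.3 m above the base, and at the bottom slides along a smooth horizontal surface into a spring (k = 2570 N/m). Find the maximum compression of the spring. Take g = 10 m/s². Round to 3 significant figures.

x = 5.05 m

Energy conservation (no friction) from release to max compression: mgh = ½kx²
x = √(2mgh/k) = √(2 × 229 × 10 × 14.3 / 2570) = 5.048 m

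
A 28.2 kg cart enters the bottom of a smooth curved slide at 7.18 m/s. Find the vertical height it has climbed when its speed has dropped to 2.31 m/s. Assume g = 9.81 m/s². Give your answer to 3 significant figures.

h = 2.36 m

Conservation of energy: ½mv₁² = ½mv₂² + mgh
h = (v₁² − v₂²)/(2g) = (7.18² − 2.31²)/(2 × 9.81) = 2.356 m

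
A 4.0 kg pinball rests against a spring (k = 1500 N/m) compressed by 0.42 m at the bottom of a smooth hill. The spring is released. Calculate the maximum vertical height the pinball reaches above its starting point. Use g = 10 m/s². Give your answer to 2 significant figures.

Energy conservation from release to the highest point: ½kx² = mgh
h = kx²/(2mg) = (1500)(0.42)²/(2 × 4.0 × 10) = 3.307 m

h = 3.3 m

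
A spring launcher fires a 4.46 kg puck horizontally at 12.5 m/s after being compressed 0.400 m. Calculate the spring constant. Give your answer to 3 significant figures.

k = 4360 N/m

½kx² = ½mv²
k = mv²/x² = (4.46)(12.5)²/(0.400)² = 4355 N/m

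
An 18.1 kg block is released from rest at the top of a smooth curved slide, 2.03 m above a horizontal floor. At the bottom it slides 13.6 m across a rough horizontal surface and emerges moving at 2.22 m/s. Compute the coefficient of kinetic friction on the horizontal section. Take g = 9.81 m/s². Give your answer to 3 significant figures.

Energy at the top = energy at the end + work done against friction:
mgh = ½mv² + μ_k m g d
mgh = 360.45 J; ½mv² = 44.602 J
W_f = 360.45 − 44.602 = 315.8 J
μ_k = W_f/(mg·d) = 315.8/(177.6 × 13.6) = 0.1308

μ_k = 0.131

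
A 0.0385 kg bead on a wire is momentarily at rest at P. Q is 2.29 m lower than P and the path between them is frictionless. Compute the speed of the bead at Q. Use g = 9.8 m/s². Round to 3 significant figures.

Mechanical energy is conserved (no friction): mgh = ½mv²
The mass cancels from both sides.
v = √(2gh) = √(2 × 9.8 × 2.29) = √44.884 = 6.700 m/s

v = 6.70 m/s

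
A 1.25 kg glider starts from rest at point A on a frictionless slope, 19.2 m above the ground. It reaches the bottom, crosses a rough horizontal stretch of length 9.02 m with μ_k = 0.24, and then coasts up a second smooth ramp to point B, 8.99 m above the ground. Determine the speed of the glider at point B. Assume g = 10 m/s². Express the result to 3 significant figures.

v = 12.7 m/s

Energy at A: mgh₁ = (1.25)(10)(19.2) = 240.00 J
Friction loss: W_f = μ_k mg d = 27.06 J
At B: ½mv² + mgh₂ = mgh₁ − W_f
½mv² = 240.00 − 27.06 − 112.38 = 100.56 J
v = √(2 × 100.56/1.25) = 12.68 m/s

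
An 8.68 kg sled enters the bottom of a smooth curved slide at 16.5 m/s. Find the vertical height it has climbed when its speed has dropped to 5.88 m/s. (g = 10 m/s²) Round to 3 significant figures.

h = 11.9 m

Energy balance between the two points: ½mv₁² = ½mv₂² + mgh
h = (v₁² − v₂²)/(2g) = (16.5² − 5.88²)/(2 × 10) = 11.88 m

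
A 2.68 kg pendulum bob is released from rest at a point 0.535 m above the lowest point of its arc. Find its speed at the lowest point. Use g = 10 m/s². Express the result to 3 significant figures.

v = 3.27 m/s

Equating total energy at the two states: mgh = ½mv²
v = √(2gh) = √(2 × 10 × 0.535) = √10.700 = 3.271 m/s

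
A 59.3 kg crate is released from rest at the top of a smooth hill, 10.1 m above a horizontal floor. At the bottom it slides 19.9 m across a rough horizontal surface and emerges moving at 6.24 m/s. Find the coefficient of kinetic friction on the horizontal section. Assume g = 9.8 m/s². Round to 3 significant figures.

Energy bookkeeping (friction removes W_f = μ_k N d):
mgh = ½mv² + μ_k m g d
mgh = 5869.5 J; ½mv² = 1154.5 J
W_f = 5869.5 − 1154.5 = 4715 J
μ_k = W_f/(mg·d) = 4715/(581.1 × 19.9) = 0.4077

μ_k = 0.408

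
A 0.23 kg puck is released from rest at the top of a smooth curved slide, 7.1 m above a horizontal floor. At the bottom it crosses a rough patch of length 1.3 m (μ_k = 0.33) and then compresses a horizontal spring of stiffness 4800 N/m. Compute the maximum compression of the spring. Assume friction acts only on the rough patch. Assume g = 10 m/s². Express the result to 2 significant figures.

Initial energy: E₁ = mgh = (0.23)(10)(7.1) = 16.330 J
Friction removes W_f = μ_k mg d = (0.33)(0.23)(10)(1.3) = 0.9867 J
Energy reaching the spring: E = 16.330 − 0.9867 = 15.343 J
At max compression ½kx² = E ⇒ x = √(2E/k) = √(2 × 15.343/4800) = 0.07996 m

x = 0.080 m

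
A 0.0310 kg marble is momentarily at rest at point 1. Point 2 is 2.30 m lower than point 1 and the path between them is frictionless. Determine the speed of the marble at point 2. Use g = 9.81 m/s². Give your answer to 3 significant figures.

Mechanical energy is conserved (no friction): mgh = ½mv²
v = √(2gh) = √(2 × 9.81 × 2.30) = √45.126 = 6.718 m/s

v = 6.72 m/s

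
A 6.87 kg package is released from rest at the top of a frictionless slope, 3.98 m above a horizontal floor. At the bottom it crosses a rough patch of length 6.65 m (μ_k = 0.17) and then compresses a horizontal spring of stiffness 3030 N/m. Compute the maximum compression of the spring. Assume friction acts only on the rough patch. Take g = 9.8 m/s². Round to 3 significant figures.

Initial energy: E₁ = mgh = (6.87)(9.8)(3.98) = 267.96 J
Friction removes W_f = μ_k mg d = (0.17)(6.87)(9.8)(6.65) = 76.11 J
Energy reaching the spring: E = 267.96 − 76.11 = 191.85 J
At max compression ½kx² = E ⇒ x = √(2E/k) = √(2 × 191.85/3030) = 0.3559 m

x = 0.356 m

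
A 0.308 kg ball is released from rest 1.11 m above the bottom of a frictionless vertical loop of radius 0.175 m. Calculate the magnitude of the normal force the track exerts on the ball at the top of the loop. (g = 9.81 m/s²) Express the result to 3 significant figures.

Energy from release to top (height 2r): mgh = ½mv_top² + mg(2r)
v_top² = 2g(h − 2r) = 2(9.81)(1.11 − 0.3500) = 14.911 m²/s²
At the top, both N and weight point toward the centre: N + mg = mv_top²/r
N = m(v_top²/r − g) = 0.308(14.911/0.175 − 9.81) = 23.22 N

N = 23.2 N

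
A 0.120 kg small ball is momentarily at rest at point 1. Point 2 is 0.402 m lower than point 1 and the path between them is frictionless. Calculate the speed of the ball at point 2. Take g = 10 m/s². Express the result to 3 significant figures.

v = 2.84 m/s

By conservation of mechanical energy, mgh = ½mv²
v = √(2gh) = √(2 × 10 × 0.402) = √8.0400 = 2.835 m/s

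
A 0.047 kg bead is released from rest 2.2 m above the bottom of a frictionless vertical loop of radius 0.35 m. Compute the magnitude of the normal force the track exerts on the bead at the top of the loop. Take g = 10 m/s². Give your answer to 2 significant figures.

Energy from release to top (height 2r): mgh = ½mv_top² + mg(2r)
v_top² = 2g(h − 2r) = 2(10)(2.2 − 0.7000) = 30.000 m²/s²
At the top, both N and weight point toward the centre: N + mg = mv_top²/r
N = m(v_top²/r − g) = 0.047(30.000/0.35 − 10) = 3.559 N

N = 3.6 N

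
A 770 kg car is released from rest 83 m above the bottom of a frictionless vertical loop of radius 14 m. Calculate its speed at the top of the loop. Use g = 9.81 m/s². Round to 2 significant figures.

Energy conservation: mgh = ½mv_top² + mg(2r)
v_top² = 2g(h − 2r) = 2(9.81)(83 − 28.00) = 1079
v_top = 32.85 m/s

v = 33 m/s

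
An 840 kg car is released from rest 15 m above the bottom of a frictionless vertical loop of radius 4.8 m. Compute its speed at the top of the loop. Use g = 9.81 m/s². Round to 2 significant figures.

Energy conservation: mgh = ½mv_top² + mg(2r)
v_top² = 2g(h − 2r) = 2(9.81)(15 − 9.600) = 105.9
v_top = 10.29 m/s

v = 10 m/s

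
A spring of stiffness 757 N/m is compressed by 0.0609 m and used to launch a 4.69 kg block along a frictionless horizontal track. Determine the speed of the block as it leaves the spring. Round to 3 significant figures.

Spring PE converts entirely to kinetic energy: ½kx² = ½mv²
v = x√(k/m) = 0.0609 × √(757/4.69) = 0.7737 m/s

v = 0.774 m/s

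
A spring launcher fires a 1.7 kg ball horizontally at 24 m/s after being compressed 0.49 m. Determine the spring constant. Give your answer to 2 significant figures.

k = 4100 N/m

Spring PE at full compression equals KE at release: ½kx² = ½mv²
k = mv²/x² = (1.7)(24)²/(0.49)² = 4078 N/m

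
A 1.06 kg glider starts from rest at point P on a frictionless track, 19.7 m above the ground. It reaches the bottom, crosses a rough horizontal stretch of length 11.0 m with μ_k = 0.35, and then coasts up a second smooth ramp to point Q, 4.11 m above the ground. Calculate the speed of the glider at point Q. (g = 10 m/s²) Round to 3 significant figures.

v = 15.3 m/s

Energy at P: mgh₁ = (1.06)(10)(19.7) = 208.82 J
Friction loss: W_f = μ_k mg d = 40.81 J
At Q: ½mv² + mgh₂ = mgh₁ − W_f
½mv² = 208.82 − 40.81 − 43.566 = 124.44 J
v = √(2 × 124.44/1.06) = 15.32 m/s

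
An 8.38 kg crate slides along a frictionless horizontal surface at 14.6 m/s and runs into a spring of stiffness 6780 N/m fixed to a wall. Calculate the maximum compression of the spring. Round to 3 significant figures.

x = 0.513 m

At max compression the crate is momentarily at rest: ½mv² = ½kx²
x = v√(m/k) = 14.6 × √(8.38/6780) = 0.5133 m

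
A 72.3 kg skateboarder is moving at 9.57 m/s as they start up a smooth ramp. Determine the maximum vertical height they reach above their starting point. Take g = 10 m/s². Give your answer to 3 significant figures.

By energy conservation, ½mv² = mgh
h = v²/(2g) = 9.57²/(2 × 10) = 4.579 m

h = 4.58 m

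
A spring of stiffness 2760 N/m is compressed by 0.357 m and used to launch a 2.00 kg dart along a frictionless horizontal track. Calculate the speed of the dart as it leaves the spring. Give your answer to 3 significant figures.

Spring PE converts entirely to kinetic energy: ½kx² = ½mv²
v = x√(k/m) = 0.357 × √(2760/2.00) = 13.26 m/s

v = 13.3 m/s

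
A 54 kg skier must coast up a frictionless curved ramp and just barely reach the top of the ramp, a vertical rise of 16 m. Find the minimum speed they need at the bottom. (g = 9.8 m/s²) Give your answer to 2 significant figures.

At the top they are momentarily at rest, so all KE converts to PE: ½mv² = mgh
v = √(2gh) = √(2 × 9.8 × 16) = 17.71 m/s

v = 18 m/s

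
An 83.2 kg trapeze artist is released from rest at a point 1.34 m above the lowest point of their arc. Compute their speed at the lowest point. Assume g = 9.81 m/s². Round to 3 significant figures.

Energy conservation between the two points: mgh = ½mv²
The mass cancels from both sides.
v = √(2gh) = √(2 × 9.81 × 1.34) = √26.291 = 5.127 m/s

v = 5.13 m/s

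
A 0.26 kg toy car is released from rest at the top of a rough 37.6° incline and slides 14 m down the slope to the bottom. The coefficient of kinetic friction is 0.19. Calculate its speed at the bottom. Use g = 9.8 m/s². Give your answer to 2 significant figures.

v = 11 m/s

Work–energy: mg(L sinθ) − μ_k(mg cosθ)L = ½mv²
mgh = mgL sinθ = (0.26)(9.8)(14)sin37.6° = 21.765 J
W_f = μ_k mg cosθ · L = (0.19)(0.26)(9.8)cos37.6°·14 = 5.370 J
½mv² = 21.765 − 5.370 = 16.395 J
v = √(2 × 16.395/0.26) = 11.23 m/s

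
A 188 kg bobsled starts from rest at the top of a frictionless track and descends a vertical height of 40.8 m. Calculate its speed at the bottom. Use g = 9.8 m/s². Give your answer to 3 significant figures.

By conservation of mechanical energy, mgh = ½mv²
The mass cancels from both sides.
v = √(2gh) = √(2 × 9.8 × 40.8) = √799.68 = 28.28 m/s

v = 28.3 m/s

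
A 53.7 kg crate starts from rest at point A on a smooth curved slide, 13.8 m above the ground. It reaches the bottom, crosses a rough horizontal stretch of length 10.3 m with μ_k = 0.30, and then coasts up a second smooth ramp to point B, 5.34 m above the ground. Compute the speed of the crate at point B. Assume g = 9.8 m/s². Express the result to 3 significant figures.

Energy at A: mgh₁ = (53.7)(9.8)(13.8) = 7262.4 J
Friction loss: W_f = μ_k mg d = 1626 J
At B: ½mv² + mgh₂ = mgh₁ − W_f
½mv² = 7262.4 − 1626 − 2810.2 = 2826.0 J
v = √(2 × 2826.0/53.7) = 10.26 m/s

v = 10.3 m/s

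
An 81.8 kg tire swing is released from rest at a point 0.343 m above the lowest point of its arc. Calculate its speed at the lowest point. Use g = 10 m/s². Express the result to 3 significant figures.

Mechanical energy is conserved (no friction): mgh = ½mv²
v = √(2gh) = √(2 × 10 × 0.343) = √6.8600 = 2.619 m/s

v = 2.62 m/s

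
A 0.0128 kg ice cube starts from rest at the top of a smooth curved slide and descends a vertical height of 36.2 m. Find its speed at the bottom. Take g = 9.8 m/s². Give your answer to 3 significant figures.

Energy conservation between the two points: mgh = ½mv²
v = √(2gh) = √(2 × 9.8 × 36.2) = √709.52 = 26.64 m/s

v = 26.6 m/s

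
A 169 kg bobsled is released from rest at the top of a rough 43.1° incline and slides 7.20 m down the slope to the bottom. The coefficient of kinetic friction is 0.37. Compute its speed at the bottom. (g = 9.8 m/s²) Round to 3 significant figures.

Work–energy: mg(L sinθ) − μ_k(mg cosθ)L = ½mv²
mgh = mgL sinθ = (169)(9.8)(7.20)sin43.1° = 8147.8 J
W_f = μ_k mg cosθ · L = (0.37)(169)(9.8)cos43.1°·7.20 = 3222 J
½mv² = 8147.8 − 3222 = 4926.2 J
v = √(2 × 4926.2/169) = 7.635 m/s

v = 7.64 m/s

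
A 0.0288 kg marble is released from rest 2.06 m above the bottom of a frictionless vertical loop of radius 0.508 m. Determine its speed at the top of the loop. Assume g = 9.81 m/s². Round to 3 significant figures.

Energy conservation: mgh = ½mv_top² + mg(2r)
v_top² = 2g(h − 2r) = 2(9.81)(2.06 − 1.016) = 20.48
v_top = 4.526 m/s

v = 4.53 m/s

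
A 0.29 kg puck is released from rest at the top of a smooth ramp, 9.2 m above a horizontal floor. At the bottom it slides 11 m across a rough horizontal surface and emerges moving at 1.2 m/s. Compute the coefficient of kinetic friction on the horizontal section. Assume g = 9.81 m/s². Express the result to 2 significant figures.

Energy bookkeeping (friction removes W_f = μ_k N d):
mgh = ½mv² + μ_k m g d
mgh = 26.173 J; ½mv² = 0.20880 J
W_f = 26.173 − 0.20880 = 25.96 J
μ_k = W_f/(mg·d) = 25.96/(2.845 × 11) = 0.8297

μ_k = 0.83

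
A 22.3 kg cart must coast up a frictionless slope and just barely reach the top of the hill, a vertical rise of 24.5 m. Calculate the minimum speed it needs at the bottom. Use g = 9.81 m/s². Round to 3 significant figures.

v = 21.9 m/s

At the top it is momentarily at rest, so all KE converts to PE: ½mv² = mgh
v = √(2gh) = √(2 × 9.81 × 24.5) = 21.92 m/s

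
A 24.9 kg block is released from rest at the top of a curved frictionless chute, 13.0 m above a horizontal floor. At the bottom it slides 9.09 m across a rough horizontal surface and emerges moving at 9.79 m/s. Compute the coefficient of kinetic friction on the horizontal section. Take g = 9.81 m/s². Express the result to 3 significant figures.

μ_k = 0.893

Applying the work–energy principle:
mgh = ½mv² + μ_k m g d
mgh = 3175.5 J; ½mv² = 1193.3 J
W_f = 3175.5 − 1193.3 = 1982 J
μ_k = W_f/(mg·d) = 1982/(244.3 × 9.09) = 0.8927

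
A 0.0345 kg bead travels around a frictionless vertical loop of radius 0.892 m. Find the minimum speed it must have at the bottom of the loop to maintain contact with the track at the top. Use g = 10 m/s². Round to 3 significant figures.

At the top: mg = mv_top²/r ⇒ v_top² = gr = 8.920 m²/s²
Energy from bottom to top (height 2r): ½mv_bot² = ½mv_top² + mg(2r)
v_bot² = gr + 4gr = 5gr = 44.60
v_bot = √(5gr) = 6.678 m/s

v = 6.68 m/s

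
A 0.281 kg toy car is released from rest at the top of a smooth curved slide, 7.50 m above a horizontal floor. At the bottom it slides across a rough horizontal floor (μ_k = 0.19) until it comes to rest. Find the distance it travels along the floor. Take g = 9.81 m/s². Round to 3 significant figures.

Energy at the top = energy at the end + work done against friction:
At rest all PE has been dissipated by friction: mgh = μ_k m g d
d = h/μ_k = 7.50/0.19 = 39.47 m

d = 39.5 m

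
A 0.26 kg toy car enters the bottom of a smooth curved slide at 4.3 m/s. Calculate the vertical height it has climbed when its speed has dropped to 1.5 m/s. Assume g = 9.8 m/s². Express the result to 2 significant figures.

h = 0.83 m

Energy balance between the two points: ½mv₁² = ½mv₂² + mgh
h = (v₁² − v₂²)/(2g) = (4.3² − 1.5²)/(2 × 9.8) = 0.8286 m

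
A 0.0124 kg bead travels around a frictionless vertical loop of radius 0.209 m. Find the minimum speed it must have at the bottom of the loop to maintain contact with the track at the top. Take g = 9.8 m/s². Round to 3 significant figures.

At the top: mg = mv_top²/r ⇒ v_top² = gr = 2.048 m²/s²
Energy from bottom to top (height 2r): ½mv_bot² = ½mv_top² + mg(2r)
v_bot² = gr + 4gr = 5gr = 10.24
v_bot = √(5gr) = 3.200 m/s

v = 3.20 m/s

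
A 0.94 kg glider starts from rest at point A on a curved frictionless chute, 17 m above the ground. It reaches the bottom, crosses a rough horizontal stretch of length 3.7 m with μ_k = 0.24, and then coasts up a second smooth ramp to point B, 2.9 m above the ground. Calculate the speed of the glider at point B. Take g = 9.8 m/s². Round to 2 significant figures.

v = 16 m/s

Energy at A: mgh₁ = (0.94)(9.8)(17) = 156.60 J
Friction loss: W_f = μ_k mg d = 8.180 J
At B: ½mv² + mgh₂ = mgh₁ − W_f
½mv² = 156.60 − 8.180 − 26.715 = 121.71 J
v = √(2 × 121.71/0.94) = 16.09 m/s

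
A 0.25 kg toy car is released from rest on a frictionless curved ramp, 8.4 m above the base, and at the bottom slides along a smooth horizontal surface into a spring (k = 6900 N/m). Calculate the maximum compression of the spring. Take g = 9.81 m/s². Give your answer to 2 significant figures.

x = 0.077 m

Gravitational PE at the top equals spring PE at max compression: mgh = ½kx²
x = √(2mgh/k) = √(2 × 0.25 × 9.81 × 8.4 / 6900) = 0.07727 m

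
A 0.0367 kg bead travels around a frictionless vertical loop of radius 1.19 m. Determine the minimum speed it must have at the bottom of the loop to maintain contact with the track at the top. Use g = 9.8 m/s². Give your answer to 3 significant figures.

v = 7.64 m/s

At the top: mg = mv_top²/r ⇒ v_top² = gr = 11.66 m²/s²
Energy from bottom to top (height 2r): ½mv_bot² = ½mv_top² + mg(2r)
v_bot² = gr + 4gr = 5gr = 58.31
v_bot = √(5gr) = 7.636 m/s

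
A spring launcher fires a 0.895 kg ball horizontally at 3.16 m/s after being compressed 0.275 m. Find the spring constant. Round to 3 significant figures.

k = 118 N/m

Energy stored in the spring equals the launch KE: ½kx² = ½mv²
k = mv²/x² = (0.895)(3.16)²/(0.275)² = 118.2 N/m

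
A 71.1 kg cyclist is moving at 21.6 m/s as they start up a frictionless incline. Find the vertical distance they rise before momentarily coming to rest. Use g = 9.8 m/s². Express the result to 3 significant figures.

Setting KE at the bottom equal to PE gained: ½mv² = mgh
h = v²/(2g) = 21.6²/(2 × 9.8) = 23.80 m

h = 23.8 m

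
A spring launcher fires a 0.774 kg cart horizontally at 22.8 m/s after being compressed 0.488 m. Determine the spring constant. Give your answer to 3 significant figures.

½kx² = ½mv²
k = mv²/x² = (0.774)(22.8)²/(0.488)² = 1690 N/m

k = 1690 N/m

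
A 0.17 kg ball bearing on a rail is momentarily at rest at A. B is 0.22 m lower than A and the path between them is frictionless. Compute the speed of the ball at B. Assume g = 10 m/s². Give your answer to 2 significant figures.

v = 2.1 m/s

Energy conservation between the two points: mgh = ½mv²
The mass cancels from both sides.
v = √(2gh) = √(2 × 10 × 0.22) = √4.4000 = 2.098 m/s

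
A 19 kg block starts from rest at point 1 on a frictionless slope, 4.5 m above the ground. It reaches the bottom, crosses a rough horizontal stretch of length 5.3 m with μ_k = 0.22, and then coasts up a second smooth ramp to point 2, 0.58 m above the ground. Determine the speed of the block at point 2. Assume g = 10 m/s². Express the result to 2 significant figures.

v = 7.4 m/s

Energy at 1: mgh₁ = (19)(10)(4.5) = 855.00 J
Friction loss: W_f = μ_k mg d = 221.5 J
At 2: ½mv² + mgh₂ = mgh₁ − W_f
½mv² = 855.00 − 221.5 − 110.20 = 523.26 J
v = √(2 × 523.26/19) = 7.422 m/s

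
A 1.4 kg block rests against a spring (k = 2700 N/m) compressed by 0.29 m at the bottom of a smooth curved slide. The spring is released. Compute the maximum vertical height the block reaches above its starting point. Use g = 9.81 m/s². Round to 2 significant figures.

All spring PE becomes gravitational PE at the highest point: ½kx² = mgh
h = kx²/(2mg) = (2700)(0.29)²/(2 × 1.4 × 9.81) = 8.267 m

h = 8.3 m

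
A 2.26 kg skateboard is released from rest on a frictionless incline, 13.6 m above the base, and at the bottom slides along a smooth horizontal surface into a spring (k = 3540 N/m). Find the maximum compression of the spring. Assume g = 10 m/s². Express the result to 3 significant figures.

Energy conservation (no friction) from release to max compression: mgh = ½kx²
x = √(2mgh/k) = √(2 × 2.26 × 10 × 13.6 / 3540) = 0.4167 m

x = 0.417 m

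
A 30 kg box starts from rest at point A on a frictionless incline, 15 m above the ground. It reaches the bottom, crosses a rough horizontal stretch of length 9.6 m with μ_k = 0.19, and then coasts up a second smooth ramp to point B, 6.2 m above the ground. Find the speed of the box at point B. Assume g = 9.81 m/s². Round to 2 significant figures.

Energy at A: mgh₁ = (30)(9.81)(15) = 4414.5 J
Friction loss: W_f = μ_k mg d = 536.8 J
At B: ½mv² + mgh₂ = mgh₁ − W_f
½mv² = 4414.5 − 536.8 − 1824.7 = 2053.0 J
v = √(2 × 2053.0/30) = 11.70 m/s

v = 12 m/s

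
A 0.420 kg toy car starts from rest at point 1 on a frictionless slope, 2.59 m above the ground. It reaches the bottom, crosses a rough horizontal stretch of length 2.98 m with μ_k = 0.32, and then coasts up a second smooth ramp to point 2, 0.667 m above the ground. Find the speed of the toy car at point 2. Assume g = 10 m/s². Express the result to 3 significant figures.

v = 4.40 m/s

Energy at 1: mgh₁ = (0.420)(10)(2.59) = 10.878 J
Friction loss: W_f = μ_k mg d = 4.005 J
At 2: ½mv² + mgh₂ = mgh₁ − W_f
½mv² = 10.878 − 4.005 − 2.8014 = 4.0715 J
v = √(2 × 4.0715/0.420) = 4.403 m/s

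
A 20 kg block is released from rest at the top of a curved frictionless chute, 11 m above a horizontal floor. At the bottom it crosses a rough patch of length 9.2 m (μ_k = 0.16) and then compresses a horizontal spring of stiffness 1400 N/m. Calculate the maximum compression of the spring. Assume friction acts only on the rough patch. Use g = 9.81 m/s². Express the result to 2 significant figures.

Initial energy: E₁ = mgh = (20)(9.81)(11) = 2158.2 J
Friction removes W_f = μ_k mg d = (0.16)(20)(9.81)(9.2) = 288.8 J
Energy reaching the spring: E = 2158.2 − 288.8 = 1869.4 J
At max compression ½kx² = E ⇒ x = √(2E/k) = √(2 × 1869.4/1400) = 1.634 m

x = 1.6 m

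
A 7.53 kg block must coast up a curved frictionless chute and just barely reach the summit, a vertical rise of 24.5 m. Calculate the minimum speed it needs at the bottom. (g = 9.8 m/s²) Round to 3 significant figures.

At the top it is momentarily at rest, so all KE converts to PE: ½mv² = mgh
v = √(2gh) = √(2 × 9.8 × 24.5) = 21.91 m/s

v = 21.9 m/s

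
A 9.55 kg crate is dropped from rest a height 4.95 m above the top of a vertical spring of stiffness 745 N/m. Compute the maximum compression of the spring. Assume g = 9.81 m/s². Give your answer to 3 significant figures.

x = 1.25 m

Let x be the compression. The total drop is H + x, and the crate is instantaneously at rest at max compression, so energy conservation gives:
mg(H + x) = ½kx²
½(745)x² − (9.55)(9.81)x − (9.55)(9.81)(4.95) = 0
372.5x² − 93.69x − 463.7 = 0
x = [93.69 + √(8777 + 690977)]/(2 × 372.5) = 1.249 m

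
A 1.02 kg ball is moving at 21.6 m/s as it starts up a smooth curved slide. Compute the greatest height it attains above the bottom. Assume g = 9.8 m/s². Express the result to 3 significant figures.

h = 23.8 m

Setting KE at the bottom equal to PE gained: ½mv² = mgh
h = v²/(2g) = 21.6²/(2 × 9.8) = 23.80 m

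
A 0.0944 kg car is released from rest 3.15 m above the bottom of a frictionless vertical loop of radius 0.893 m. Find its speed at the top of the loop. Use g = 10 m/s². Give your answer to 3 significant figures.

v = 5.22 m/s

Energy conservation: mgh = ½mv_top² + mg(2r)
v_top² = 2g(h − 2r) = 2(10)(3.15 − 1.786) = 27.28
v_top = 5.223 m/s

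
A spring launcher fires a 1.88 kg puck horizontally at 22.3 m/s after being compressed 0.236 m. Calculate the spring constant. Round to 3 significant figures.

Energy stored in the spring equals the launch KE: ½kx² = ½mv²
k = mv²/x² = (1.88)(22.3)²/(0.236)² = 16786 N/m

k = 16800 N/m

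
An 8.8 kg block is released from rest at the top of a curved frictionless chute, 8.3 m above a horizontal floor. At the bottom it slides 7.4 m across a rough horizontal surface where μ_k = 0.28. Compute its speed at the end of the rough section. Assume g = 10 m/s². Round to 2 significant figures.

Energy at the top = energy at the end + work done against friction:
mgh = ½mv² + μ_k m g d
W_f = μ_k mg d = (0.28)(8.8)(10)(7.4) = 182.3 J
½mv² = mgh − W_f = 730.40 − 182.3 = 548.06 J
v = √(2 × 548.06/8.8) = 11.16 m/s

v = 11 m/s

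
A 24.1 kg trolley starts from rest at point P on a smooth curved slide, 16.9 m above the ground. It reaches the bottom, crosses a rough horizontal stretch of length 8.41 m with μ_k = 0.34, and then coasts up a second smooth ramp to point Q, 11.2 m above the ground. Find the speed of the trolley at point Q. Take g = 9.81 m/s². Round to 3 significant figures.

Energy at P: mgh₁ = (24.1)(9.81)(16.9) = 3995.5 J
Friction loss: W_f = μ_k mg d = 676.0 J
At Q: ½mv² + mgh₂ = mgh₁ − W_f
½mv² = 3995.5 − 676.0 − 2647.9 = 671.58 J
v = √(2 × 671.58/24.1) = 7.465 m/s

v = 7.47 m/s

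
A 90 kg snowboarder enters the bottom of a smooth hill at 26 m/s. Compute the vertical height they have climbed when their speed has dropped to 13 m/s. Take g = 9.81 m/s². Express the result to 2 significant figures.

Energy balance between the two points: ½mv₁² = ½mv₂² + mgh
h = (v₁² − v₂²)/(2g) = (26² − 13²)/(2 × 9.81) = 25.84 m

h = 26 m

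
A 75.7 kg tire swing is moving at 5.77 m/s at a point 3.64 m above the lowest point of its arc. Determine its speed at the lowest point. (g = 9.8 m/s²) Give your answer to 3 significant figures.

v = 10.2 m/s

Mechanical energy is conserved (no friction): ½mv₀² + mgh = ½mv²
v² = v₀² + 2gh = (5.77)² + 2(9.8)(3.64) = 104.64
v = √104.64 = 10.23 m/s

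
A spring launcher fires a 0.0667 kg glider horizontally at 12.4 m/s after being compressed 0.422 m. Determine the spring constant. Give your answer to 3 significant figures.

k = 57.6 N/m

Energy stored in the spring equals the launch KE: ½kx² = ½mv²
k = mv²/x² = (0.0667)(12.4)²/(0.422)² = 57.59 N/m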